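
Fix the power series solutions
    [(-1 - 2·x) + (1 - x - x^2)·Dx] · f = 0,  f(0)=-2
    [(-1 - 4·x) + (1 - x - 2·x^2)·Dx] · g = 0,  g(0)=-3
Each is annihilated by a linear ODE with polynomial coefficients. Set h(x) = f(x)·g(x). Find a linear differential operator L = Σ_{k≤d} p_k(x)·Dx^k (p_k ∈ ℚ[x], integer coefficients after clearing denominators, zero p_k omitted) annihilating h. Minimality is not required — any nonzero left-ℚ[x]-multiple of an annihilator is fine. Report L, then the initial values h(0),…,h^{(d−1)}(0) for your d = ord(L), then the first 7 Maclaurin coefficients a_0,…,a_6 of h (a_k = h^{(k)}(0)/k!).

f: a_k = -2, -2, -4, -6, -10, -16, -26, …
g: a_k = -3, -3, -9, -15, -33, -63, -129, …
Product ⇒ symmetric product L₀, ord ≤ 1.
L = (-2 - 4·x + 9·x^2 + 8·x^3) + (1 - 2·x - 2·x^2 + 3·x^3 + 2·x^4)·Dx  (order 1).
h: a_k = 6, 12, 36, 78, 180, 384, 822, …
ICs: h(0) = 6.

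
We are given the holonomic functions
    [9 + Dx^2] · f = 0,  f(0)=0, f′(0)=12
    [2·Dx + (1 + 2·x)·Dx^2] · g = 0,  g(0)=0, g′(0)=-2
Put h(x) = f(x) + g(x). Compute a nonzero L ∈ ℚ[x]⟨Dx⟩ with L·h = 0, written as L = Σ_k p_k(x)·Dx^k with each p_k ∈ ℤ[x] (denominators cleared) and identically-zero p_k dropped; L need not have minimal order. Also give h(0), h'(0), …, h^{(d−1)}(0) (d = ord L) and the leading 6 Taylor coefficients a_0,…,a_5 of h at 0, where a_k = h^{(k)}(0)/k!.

L = (594 + 648·x + 648·x^2)·Dx + (153 + 630·x + 972·x^2 + 648·x^3)·Dx^2 + (66 + 72·x + 72·x^2)·Dx^3 + (17 + 70·x + 108·x^2 + 72·x^3)·Dx^4  (order 4).
h: a_k = 0, 10, 2, -62/3, 4, 17/10, …
ICs: h(0) = 0, h′(0) = 10, h′′(0) = 4, h′′′(0) = -124.

f: a_k = 0, 12, 0, -18, 0, 81/10, …
g: a_k = 0, -2, 2, -8/3, 4, -32/5, …
Weyl lclm of L_f,L_g ⇒ L₀ (ord ≤ 4).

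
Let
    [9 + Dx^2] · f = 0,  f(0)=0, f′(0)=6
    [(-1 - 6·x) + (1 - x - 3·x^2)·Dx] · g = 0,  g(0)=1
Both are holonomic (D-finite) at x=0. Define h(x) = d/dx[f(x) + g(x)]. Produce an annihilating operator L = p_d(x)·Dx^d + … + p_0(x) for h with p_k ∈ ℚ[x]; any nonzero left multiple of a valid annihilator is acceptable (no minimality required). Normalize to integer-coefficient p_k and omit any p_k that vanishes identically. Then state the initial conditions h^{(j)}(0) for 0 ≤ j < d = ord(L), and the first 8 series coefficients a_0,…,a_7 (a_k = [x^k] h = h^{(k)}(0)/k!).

f: a_k = 0, 6, 0, -9, 0, 81/20, 0, -243/280, …
g: a_k = 1, 1, 4, 7, 19, 40, 97, 217, …
h₀=f+g: left-lcm gives L₀, ord ≤ 3.
h₀' ⇒ L via d/dx closure of L₀.
L = (1584 + 7614·x + 25326·x^2 + 15390·x^3 + 26730·x^4 + 13122·x^5 + 13122·x^6) + (-153 - 819·x + 918·x^2 + 2133·x^3 + 1620·x^4 + 3645·x^5 + 5103·x^6 + 4374·x^7)·Dx + (176 + 846·x + 2814·x^2 + 1710·x^3 + 2970·x^4 + 1458·x^5 + 1458·x^6)·Dx^2 + (-17 - 91·x + 102·x^2 + 237·x^3 + 180·x^4 + 405·x^5 + 567·x^6 + 486·x^7)·Dx^3  (order 3).
h: a_k = 7, 8, -6, 76, 881/4, 582, 60517/40, 4064, …
ICs: h(0) = 7, h′(0) = 8, h′′(0) = -12.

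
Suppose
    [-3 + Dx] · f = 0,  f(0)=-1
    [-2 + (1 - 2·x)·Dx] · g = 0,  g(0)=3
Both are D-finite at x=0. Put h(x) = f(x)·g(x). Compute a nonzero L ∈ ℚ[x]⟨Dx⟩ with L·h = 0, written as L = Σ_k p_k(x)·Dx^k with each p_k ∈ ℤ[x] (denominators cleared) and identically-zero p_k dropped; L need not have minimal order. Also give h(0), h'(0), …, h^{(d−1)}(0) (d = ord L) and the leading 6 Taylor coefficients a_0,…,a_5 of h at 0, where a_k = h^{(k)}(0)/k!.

L = (5 - 6·x) + (-1 + 2·x)·Dx  (order 1).
h: a_k = -3, -15, -87/2, -201/2, -1689/8, -17133/40, …
ICs: h(0) = -3.

f: a_k = -1, -3, -9/2, -9/2, -27/8, -81/40, …
g: a_k = 3, 6, 12, 24, 48, 96, …
h₀=f·g: eliminate ⇒ L₀, order ≤ 1·1.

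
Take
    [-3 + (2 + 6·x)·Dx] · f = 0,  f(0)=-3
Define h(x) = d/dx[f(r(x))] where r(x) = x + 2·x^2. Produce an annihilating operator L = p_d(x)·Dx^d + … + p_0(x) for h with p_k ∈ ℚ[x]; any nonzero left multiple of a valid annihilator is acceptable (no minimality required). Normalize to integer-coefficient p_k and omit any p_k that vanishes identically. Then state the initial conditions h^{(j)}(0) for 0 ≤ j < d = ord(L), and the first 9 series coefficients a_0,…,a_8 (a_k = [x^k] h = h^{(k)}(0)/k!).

L = 5 + (-2 - 14·x - 36·x^2 - 48·x^3)·Dx  (order 1).
h: a_k = -9/2, -45/4, 405/16, -945/32, -6075/256, 100845/512, -876015/2048, 846855/4096, 106058565/65536, …
ICs: h(0) = -9/2.

f: a_k = -3, -9/2, 27/8, -81/16, 1215/128, -5103/256, 45927/1024, -216513/2048, 8444007/32768, …
Substitute x→r, Dx→(1/r')Dx; clear ⇒ L₀.
h₀' ⇒ L via d/dx closure of L₀.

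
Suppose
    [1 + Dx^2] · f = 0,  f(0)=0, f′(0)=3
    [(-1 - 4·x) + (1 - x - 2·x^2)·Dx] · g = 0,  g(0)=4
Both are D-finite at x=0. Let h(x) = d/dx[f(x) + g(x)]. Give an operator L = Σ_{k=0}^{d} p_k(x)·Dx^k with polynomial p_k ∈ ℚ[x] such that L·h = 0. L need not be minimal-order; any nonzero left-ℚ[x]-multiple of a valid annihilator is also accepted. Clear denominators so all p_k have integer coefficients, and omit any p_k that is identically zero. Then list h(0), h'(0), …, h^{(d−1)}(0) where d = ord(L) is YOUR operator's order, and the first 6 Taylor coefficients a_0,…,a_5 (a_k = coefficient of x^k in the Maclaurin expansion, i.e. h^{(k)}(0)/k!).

L = (270 + 1200·x + 2862·x^2 + 1860·x^3 + 1920·x^4 + 144·x^5 + 96·x^6) + (-31 - 115·x + 75·x^2 + 241·x^3 + 430·x^4 + 372·x^5 + 56·x^6 + 32·x^7)·Dx + (270 + 1200·x + 2862·x^2 + 1860·x^3 + 1920·x^4 + 144·x^5 + 96·x^6)·Dx^2 + (-31 - 115·x + 75·x^2 + 241·x^3 + 430·x^4 + 372·x^5 + 56·x^6 + 32·x^7)·Dx^3  (order 3).
h: a_k = 7, 24, 117/2, 176, 3361/8, 1032, …
ICs: h(0) = 7, h′(0) = 24, h′′(0) = 117.

f: a_k = 0, 3, 0, -1/2, 0, 1/40, …
g: a_k = 4, 4, 12, 20, 44, 84, …
Sum ⇒ L₀ = lclm(L_f,L_g) in ℚ(x)⟨Dx⟩.
h₀' ⇒ L via d/dx closure of L₀.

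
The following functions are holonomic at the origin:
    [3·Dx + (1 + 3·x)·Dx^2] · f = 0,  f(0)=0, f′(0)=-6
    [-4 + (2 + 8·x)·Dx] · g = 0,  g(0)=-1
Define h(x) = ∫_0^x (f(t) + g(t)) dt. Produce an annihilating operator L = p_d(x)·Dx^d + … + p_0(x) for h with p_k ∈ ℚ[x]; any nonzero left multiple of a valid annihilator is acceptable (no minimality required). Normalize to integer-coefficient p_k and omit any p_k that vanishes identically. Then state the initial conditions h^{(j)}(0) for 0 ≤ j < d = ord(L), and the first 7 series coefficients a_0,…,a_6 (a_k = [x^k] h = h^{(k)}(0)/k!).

f: a_k = 0, -6, 9, -18, 81/2, -486/5, 243, …
g: a_k = -1, -2, 2, -4, 10, -28, 84, …
Weyl lclm of L_f,L_g ⇒ L₀ (ord ≤ 3).
h=∫h₀ ⇒ L = L₀·Dx.
L = 36·x·Dx^2 + (6 + 72·x + 180·x^2)·Dx^3 + (1 + 13·x + 54·x^2 + 72·x^3)·Dx^4  (order 4).
h: a_k = 0, -1, -4, 11/3, -11/2, 101/10, -313/15, …
ICs: h(0) = 0, h′(0) = -1, h′′(0) = -8, h′′′(0) = 22.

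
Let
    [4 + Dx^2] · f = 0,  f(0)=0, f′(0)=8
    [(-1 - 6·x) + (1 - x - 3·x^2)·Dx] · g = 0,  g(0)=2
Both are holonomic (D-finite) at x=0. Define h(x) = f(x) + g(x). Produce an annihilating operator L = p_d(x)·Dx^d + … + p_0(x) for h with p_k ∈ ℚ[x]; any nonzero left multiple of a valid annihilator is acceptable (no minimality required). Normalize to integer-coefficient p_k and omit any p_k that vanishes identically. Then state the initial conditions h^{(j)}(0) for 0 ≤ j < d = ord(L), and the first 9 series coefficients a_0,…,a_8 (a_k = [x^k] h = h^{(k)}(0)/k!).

L = (-92 - 608·x - 512·x^2 - 1104·x^3 - 360·x^4 - 432·x^5) + (24 - 4·x - 24·x^2 - 80·x^3 - 180·x^4 - 216·x^5 - 216·x^6)·Dx + (-23 - 152·x - 128·x^2 - 276·x^3 - 90·x^4 - 108·x^5)·Dx^2 + (6 - x - 6·x^2 - 20·x^3 - 45·x^4 - 54·x^5 - 54·x^6)·Dx^3  (order 3).
h: a_k = 2, 10, 8, 26/3, 38, 1216/15, 194, 136678/315, 1016, …
ICs: h(0) = 2, h′(0) = 10, h′′(0) = 16.

f: a_k = 0, 8, 0, -16/3, 0, 16/15, 0, -32/315, 0, …
g: a_k = 2, 2, 8, 14, 38, 80, 194, 434, 1016, …
L₀ := lclm(L_f,L_g); ord L₀ ≤ 2+1.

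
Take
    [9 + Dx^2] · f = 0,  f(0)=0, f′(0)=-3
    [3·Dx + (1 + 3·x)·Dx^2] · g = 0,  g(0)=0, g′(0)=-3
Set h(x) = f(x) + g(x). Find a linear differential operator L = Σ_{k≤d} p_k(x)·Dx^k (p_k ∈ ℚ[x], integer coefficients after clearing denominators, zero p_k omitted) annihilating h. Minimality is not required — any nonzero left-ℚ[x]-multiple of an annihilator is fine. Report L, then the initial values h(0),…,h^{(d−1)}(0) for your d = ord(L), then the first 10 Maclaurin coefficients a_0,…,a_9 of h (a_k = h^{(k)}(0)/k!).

L = (63 + 54·x + 81·x^2)·Dx + (9 + 45·x + 81·x^2 + 81·x^3)·Dx^2 + (7 + 6·x + 9·x^2)·Dx^3 + (1 + 5·x + 9·x^2 + 9·x^3)·Dx^4  (order 4).
h: a_k = 0, -6, 9/2, -9/2, 81/4, -405/8, 243/2, -174717/560, 6561/8, -9798003/4480, …
ICs: h(0) = 0, h′(0) = -6, h′′(0) = 9, h′′′(0) = -27.

f: a_k = 0, -3, 0, 9/2, 0, -81/40, 0, 243/560, 0, -243/4480, …
g: a_k = 0, -3, 9/2, -9, 81/4, -243/5, 243/2, -2187/7, 6561/8, -2187, …
L₀ := lclm(L_f,L_g); ord L₀ ≤ 2+2.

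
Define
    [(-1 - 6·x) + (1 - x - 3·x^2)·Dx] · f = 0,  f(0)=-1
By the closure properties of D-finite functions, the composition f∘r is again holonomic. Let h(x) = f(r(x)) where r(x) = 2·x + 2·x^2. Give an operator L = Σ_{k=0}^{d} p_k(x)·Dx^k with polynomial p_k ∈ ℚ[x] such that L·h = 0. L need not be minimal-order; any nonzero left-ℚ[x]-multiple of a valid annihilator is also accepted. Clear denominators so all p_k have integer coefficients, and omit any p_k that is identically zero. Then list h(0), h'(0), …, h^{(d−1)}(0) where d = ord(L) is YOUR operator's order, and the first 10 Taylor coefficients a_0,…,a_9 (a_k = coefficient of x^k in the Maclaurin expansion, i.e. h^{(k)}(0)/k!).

f: a_k = -1, -1, -4, -7, -19, -40, -97, -217, -508, -1159, …
Substitute x→r, Dx→(1/r')Dx; clear ⇒ L₀.
L = (2 + 28·x + 72·x^2 + 48·x^3) + (-1 + 2·x + 14·x^2 + 24·x^3 + 12·x^4)·Dx  (order 1).
h: a_k = -1, -2, -18, -88, -488, -2664, -14488, -79040, -430704, -2347648, …
ICs: h(0) = -1.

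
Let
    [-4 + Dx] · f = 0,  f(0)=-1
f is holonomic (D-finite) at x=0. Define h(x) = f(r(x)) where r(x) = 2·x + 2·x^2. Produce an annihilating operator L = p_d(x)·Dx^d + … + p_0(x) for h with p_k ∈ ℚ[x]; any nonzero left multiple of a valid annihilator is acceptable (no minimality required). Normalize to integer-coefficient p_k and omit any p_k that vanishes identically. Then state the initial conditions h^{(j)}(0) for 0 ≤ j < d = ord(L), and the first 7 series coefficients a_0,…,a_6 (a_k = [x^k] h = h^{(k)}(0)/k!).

f: a_k = -1, -4, -8, -32/3, -32/3, -128/15, -256/45, …
Substitute x→r, Dx→(1/r')Dx; clear ⇒ L₀.
L = (-8 - 16·x) + Dx  (order 1).
h: a_k = -1, -8, -40, -448/3, -1376/3, -18176/15, -127744/45, …
ICs: h(0) = -1.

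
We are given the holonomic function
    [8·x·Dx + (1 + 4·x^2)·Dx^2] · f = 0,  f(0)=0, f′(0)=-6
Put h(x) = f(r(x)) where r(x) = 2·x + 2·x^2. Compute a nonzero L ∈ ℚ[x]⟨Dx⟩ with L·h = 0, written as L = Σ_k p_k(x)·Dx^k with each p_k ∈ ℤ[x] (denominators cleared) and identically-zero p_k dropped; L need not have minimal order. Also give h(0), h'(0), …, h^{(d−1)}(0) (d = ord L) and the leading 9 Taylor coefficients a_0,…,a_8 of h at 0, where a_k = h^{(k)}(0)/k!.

f: a_k = 0, -6, 0, 8, 0, -96/5, 0, 384/7, 0, …
Change of var in L_f (x↦r) gives L₀.
L = (-2 + 32·x + 128·x^2 + 192·x^3 + 96·x^4)·Dx + (1 + 2·x + 16·x^2 + 64·x^3 + 80·x^4 + 32·x^5)·Dx^2  (order 2).
h: a_k = 0, -12, -12, 64, 192, -2112/5, -3008, 6144/7, 43008, …
ICs: h(0) = 0, h′(0) = -12.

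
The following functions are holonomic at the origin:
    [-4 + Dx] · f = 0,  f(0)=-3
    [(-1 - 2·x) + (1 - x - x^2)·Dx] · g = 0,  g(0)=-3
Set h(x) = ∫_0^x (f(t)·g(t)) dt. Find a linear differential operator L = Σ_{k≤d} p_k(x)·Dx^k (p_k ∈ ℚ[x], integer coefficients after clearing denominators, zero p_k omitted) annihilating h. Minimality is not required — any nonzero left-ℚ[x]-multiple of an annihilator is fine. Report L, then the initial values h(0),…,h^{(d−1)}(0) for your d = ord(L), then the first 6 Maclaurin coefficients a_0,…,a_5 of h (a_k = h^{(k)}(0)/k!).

L = (5 - 2·x - 4·x^2)·Dx + (-1 + x + x^2)·Dx^2  (order 2).
h: a_k = 0, 9, 45/2, 42, 267/4, 489/5, …
ICs: h(0) = 0, h′(0) = 9.

f: a_k = -3, -12, -24, -32, -32, -128/5, …
g: a_k = -3, -3, -6, -9, -15, -24, …
Product ⇒ symmetric product L₀, ord ≤ 1.
Integrate: L := L₀·Dx.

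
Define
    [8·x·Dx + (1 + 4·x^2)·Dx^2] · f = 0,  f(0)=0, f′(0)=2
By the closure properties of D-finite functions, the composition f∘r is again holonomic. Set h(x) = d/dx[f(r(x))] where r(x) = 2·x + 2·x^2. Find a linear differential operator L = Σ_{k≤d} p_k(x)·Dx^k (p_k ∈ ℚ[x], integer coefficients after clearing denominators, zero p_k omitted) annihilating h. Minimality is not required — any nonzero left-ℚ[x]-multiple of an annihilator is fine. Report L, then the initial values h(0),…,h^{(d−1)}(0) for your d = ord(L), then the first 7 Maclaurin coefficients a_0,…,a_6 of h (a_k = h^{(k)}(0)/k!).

f: a_k = 0, 2, 0, -8/3, 0, 32/5, 0, …
Change of var in L_f (x↦r) gives L₀.
h₀' ⇒ L via d/dx closure of L₀.
L = (-2 + 32·x + 128·x^2 + 192·x^3 + 96·x^4) + (1 + 2·x + 16·x^2 + 64·x^3 + 80·x^4 + 32·x^5)·Dx  (order 1).
h: a_k = 4, 8, -64, -256, 704, 6016, -2048, …
ICs: h(0) = 4.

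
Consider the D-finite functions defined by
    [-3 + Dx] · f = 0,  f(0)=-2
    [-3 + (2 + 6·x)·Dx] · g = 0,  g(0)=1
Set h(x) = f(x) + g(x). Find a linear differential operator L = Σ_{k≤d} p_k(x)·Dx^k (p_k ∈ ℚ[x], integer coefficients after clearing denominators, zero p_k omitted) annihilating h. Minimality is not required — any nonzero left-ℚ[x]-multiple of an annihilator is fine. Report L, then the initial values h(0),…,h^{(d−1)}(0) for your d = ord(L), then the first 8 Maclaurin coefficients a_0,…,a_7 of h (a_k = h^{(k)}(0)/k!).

f: a_k = -2, -6, -9, -9, -27/4, -81/20, -81/40, -243/280, …
g: a_k = 1, 3/2, -9/8, 27/16, -405/128, 1701/256, -15309/1024, 72171/2048, …
h₀=f+g: left-lcm gives L₀, ord ≤ 2.
L = (27 + 54·x) + (-15 - 72·x - 108·x^2)·Dx + (2 + 18·x + 36·x^2)·Dx^2  (order 2).
h: a_k = -1, -9/2, -81/8, -117/16, -1269/128, 3321/1280, -86913/5120, 2463777/71680, …
ICs: h(0) = -1, h′(0) = -9/2.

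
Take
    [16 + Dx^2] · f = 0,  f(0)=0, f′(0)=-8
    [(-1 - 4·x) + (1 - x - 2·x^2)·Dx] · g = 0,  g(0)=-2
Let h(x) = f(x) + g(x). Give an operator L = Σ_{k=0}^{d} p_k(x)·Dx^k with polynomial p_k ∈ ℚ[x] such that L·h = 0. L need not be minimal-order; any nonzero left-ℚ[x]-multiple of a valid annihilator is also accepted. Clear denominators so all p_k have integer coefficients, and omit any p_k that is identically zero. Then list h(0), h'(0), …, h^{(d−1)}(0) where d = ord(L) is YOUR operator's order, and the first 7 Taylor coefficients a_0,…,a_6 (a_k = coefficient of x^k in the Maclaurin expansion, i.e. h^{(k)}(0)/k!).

L = (-368 - 1408·x + 256·x^2 - 512·x^3 - 2560·x^4 - 2048·x^5) + (176 - 336·x - 384·x^2 + 1024·x^3 + 384·x^4 - 1536·x^5 - 1024·x^6)·Dx + (-23 - 88·x + 16·x^2 - 32·x^3 - 160·x^4 - 128·x^5)·Dx^2 + (11 - 21·x - 24·x^2 + 64·x^3 + 24·x^4 - 96·x^5 - 64·x^6)·Dx^3  (order 3).
h: a_k = -2, -10, -6, 34/3, -22, -886/15, -86, …
ICs: h(0) = -2, h′(0) = -10, h′′(0) = -12.

f: a_k = 0, -8, 0, 64/3, 0, -256/15, 0, …
g: a_k = -2, -2, -6, -10, -22, -42, -86, …
f+g: L₀ = lclm(L_f,L_g), ord ≤ 2+1.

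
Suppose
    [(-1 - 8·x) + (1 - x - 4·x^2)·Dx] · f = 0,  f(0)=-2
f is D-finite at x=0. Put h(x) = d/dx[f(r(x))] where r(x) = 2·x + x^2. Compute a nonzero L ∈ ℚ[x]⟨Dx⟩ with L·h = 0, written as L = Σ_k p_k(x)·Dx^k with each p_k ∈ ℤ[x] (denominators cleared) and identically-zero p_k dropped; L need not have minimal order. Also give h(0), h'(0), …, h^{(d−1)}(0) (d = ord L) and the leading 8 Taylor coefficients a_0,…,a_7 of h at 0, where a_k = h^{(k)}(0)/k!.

f: a_k = -2, -2, -10, -18, -58, -130, -362, -882, …
h₀=f(r): pull back L_f along r ⇒ L₀.
h₀' ⇒ L via d/dx closure of L₀.
L = (21 + 150·x + 987·x^2 + 2192·x^3 + 2148·x^4 + 960·x^5 + 160·x^6) + (-1 - 15·x + 27·x^2 + 345·x^3 + 700·x^4 + 588·x^5 + 224·x^6 + 32·x^7)·Dx  (order 1).
h: a_k = -4, -84, -552, -4616, -30620, -209868, -1352848, -8670032, …
ICs: h(0) = -4.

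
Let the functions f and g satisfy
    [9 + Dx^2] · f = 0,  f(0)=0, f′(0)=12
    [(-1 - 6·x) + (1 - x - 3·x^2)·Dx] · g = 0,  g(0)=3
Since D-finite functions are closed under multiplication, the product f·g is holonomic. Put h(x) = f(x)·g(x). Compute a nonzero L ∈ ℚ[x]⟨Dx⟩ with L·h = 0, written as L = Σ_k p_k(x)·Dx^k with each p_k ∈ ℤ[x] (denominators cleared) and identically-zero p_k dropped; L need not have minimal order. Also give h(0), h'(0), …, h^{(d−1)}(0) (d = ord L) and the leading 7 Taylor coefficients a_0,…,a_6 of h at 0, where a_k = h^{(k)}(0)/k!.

L = (-3 + 9·x + 27·x^2) + (2 + 12·x)·Dx + (-1 + x + 3·x^2)·Dx^2  (order 2).
h: a_k = 0, 36, 36, 90, 198, 4923/10, 10863/10, …
ICs: h(0) = 0, h′(0) = 36.

f: a_k = 0, 12, 0, -18, 0, 81/10, 0, …
g: a_k = 3, 3, 12, 21, 57, 120, 291, …
Product ⇒ symmetric product L₀, ord ≤ 2.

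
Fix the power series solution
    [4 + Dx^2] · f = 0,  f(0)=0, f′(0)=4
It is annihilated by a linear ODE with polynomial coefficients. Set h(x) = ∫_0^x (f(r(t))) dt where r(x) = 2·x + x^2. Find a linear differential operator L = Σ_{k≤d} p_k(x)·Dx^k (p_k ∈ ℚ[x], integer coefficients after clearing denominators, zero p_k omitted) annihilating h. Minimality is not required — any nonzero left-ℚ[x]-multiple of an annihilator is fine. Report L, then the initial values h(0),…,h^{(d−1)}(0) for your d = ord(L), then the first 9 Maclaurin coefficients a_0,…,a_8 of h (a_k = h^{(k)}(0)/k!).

f: a_k = 0, 4, 0, -8/3, 0, 8/15, 0, -16/315, 0, …
Substitute x→r, Dx→(1/r')Dx; clear ⇒ L₀.
Integrate: L := L₀·Dx.
L = (16 + 48·x + 48·x^2 + 16·x^3)·Dx - Dx^2 + (1 + x)·Dx^3  (order 3).
h: a_k = 0, 0, 4, 4/3, -16/3, -32/5, 8/45, 40/7, 1424/315, …
ICs: h(0) = 0, h′(0) = 0, h′′(0) = 8.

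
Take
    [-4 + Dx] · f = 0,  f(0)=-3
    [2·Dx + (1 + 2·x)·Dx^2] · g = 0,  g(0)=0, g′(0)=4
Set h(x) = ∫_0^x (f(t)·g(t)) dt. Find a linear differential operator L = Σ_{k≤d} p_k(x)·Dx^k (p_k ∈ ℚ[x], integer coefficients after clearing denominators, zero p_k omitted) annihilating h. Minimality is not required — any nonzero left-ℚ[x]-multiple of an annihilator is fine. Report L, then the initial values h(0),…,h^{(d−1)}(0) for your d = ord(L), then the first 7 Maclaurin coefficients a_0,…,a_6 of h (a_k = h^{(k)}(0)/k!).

f: a_k = -3, -12, -24, -32, -32, -128/5, -256/15, …
g: a_k = 0, 4, -4, 16/3, -8, 64/5, -64/3, …
Sym-product of L_f,L_g gives L₀ (≤ ord 2).
∫: right-multiply L₀ by Dx.
L = (8 + 32·x)·Dx + (-6 - 16·x)·Dx^2 + (1 + 2·x)·Dx^3  (order 3).
h: a_k = 0, 0, -6, -12, -16, -72/5, -176/15, …
ICs: h(0) = 0, h′(0) = 0, h′′(0) = -12.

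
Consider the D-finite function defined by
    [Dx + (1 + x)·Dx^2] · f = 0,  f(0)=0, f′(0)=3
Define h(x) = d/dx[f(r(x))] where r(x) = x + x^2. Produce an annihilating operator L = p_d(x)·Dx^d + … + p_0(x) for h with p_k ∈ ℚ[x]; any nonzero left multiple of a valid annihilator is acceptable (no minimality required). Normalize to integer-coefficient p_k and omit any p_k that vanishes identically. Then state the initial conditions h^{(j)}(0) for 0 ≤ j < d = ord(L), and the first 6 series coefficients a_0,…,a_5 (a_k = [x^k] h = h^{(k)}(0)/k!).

f: a_k = 0, 3, -3/2, 1, -3/4, 3/5, …
L₀ from L_f via x↦r, Dx↦r'^{-1}Dx.
Differentiate: ansatz ord ≤ ord L₀ ⇒ L.
L = (-1 + 2·x + 2·x^2) + (1 + 3·x + 3·x^2 + 2·x^3)·Dx  (order 1).
h: a_k = 3, 3, -6, 3, 3, -6, …
ICs: h(0) = 3.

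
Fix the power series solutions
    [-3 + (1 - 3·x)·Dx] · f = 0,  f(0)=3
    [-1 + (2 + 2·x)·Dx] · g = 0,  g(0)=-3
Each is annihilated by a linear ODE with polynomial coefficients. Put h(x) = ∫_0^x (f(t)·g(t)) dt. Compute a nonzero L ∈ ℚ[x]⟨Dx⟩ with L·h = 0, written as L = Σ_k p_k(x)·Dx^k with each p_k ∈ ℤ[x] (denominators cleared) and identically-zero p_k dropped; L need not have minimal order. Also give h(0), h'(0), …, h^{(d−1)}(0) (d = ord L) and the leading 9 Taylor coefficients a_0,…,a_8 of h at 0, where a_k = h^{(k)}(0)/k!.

f: a_k = 3, 9, 27, 81, 243, 729, 2187, 6561, 19683, …
g: a_k = -3, -3/2, 3/8, -3/16, 15/128, -21/256, 63/1024, -99/2048, 1287/32768, …
f·g: L₀ = L_f ⊗_s L_g, ord ≤ 1·1.
h=∫₀ˣh₀: take L = L₀·Dx.
L = (7 + 3·x)·Dx + (-2 + 4·x + 6·x^2)·Dx^2  (order 2).
h: a_k = 0, -9, -63/4, -249/8, -4491/64, -107739/640, -215499/512, -7757775/7168, -46546947/16384, …
ICs: h(0) = 0, h′(0) = -9.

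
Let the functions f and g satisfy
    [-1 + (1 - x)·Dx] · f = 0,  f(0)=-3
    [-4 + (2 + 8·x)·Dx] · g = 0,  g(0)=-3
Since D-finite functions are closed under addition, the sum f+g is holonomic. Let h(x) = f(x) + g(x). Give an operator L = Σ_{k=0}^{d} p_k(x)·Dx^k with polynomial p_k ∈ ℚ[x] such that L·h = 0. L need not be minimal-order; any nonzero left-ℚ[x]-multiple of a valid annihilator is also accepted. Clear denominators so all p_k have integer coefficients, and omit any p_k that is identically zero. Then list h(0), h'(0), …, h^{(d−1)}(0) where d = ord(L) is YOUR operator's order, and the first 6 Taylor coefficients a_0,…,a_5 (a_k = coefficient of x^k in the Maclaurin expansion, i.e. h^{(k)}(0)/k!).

L = (-8 - 12·x) + (6 + 8·x + 36·x^2)·Dx + (1 - 3·x - 22·x^2 + 24·x^3)·Dx^2  (order 2).
h: a_k = -6, -9, 3, -15, 27, -87, …
ICs: h(0) = -6, h′(0) = -9.

f: a_k = -3, -3, -3, -3, -3, -3, …
g: a_k = -3, -6, 6, -12, 30, -84, …
f+g: L₀ = lclm(L_f,L_g), ord ≤ 1+1.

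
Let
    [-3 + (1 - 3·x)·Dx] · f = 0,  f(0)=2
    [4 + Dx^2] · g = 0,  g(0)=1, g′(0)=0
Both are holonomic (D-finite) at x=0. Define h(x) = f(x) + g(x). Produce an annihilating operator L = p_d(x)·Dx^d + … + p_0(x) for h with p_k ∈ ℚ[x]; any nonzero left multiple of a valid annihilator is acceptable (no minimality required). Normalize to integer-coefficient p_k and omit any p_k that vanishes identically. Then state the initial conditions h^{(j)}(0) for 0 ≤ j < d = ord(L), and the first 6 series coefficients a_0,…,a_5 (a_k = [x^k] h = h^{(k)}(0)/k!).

L = (348 - 144·x + 216·x^2) + (-44 + 180·x - 216·x^2 + 216·x^3)·Dx + (87 - 36·x + 54·x^2)·Dx^2 + (-11 + 45·x - 54·x^2 + 54·x^3)·Dx^3  (order 3).
h: a_k = 3, 6, 16, 54, 488/3, 486, …
ICs: h(0) = 3, h′(0) = 6, h′′(0) = 32.

f: a_k = 2, 6, 18, 54, 162, 486, …
g: a_k = 1, 0, -2, 0, 2/3, 0, …
f+g: L₀ = lclm(L_f,L_g), ord ≤ 1+2.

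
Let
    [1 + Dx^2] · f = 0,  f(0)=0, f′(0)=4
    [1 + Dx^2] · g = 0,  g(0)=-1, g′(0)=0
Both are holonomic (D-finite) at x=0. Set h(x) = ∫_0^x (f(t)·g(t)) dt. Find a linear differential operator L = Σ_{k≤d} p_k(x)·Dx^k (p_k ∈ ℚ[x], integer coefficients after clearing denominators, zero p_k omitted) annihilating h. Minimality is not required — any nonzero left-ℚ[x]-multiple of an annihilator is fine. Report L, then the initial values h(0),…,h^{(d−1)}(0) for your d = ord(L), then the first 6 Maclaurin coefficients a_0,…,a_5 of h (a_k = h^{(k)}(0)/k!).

f: a_k = 0, 4, 0, -2/3, 0, 1/30, …
g: a_k = -1, 0, 1/2, 0, -1/24, 0, …
L₀ := L_f ⊗_s L_g (sym. prod.), ord ≤ 4.
h=∫₀ˣh₀: take L = L₀·Dx.
L = 4·Dx^2 + Dx^4  (order 4).
h: a_k = 0, 0, -2, 0, 2/3, 0, …
ICs: h(0) = 0, h′(0) = 0, h′′(0) = -4, h′′′(0) = 0.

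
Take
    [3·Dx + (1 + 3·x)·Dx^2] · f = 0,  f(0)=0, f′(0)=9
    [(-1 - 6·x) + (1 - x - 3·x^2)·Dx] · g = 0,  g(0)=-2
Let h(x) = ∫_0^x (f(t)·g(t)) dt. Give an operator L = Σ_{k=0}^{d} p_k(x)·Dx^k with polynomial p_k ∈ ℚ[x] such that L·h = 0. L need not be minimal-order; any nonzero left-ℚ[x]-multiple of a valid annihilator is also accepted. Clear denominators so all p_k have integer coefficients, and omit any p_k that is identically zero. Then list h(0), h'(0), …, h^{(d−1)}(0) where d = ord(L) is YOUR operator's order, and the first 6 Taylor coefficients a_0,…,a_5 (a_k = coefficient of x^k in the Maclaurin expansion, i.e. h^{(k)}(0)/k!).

L = (9 + 36·x)·Dx + (-1 + 21·x + 45·x^2)·Dx^2 + (-1 - 2·x + 6·x^2 + 9·x^3)·Dx^3  (order 3).
h: a_k = 0, 0, -9, 3, -99/4, 99/10, …
ICs: h(0) = 0, h′(0) = 0, h′′(0) = -18.

f: a_k = 0, 9, -27/2, 27, -243/4, 729/5, …
g: a_k = -2, -2, -8, -14, -38, -80, …
L₀ := L_f ⊗_s L_g (sym. prod.), ord ≤ 2.
Integrate: L := L₀·Dx.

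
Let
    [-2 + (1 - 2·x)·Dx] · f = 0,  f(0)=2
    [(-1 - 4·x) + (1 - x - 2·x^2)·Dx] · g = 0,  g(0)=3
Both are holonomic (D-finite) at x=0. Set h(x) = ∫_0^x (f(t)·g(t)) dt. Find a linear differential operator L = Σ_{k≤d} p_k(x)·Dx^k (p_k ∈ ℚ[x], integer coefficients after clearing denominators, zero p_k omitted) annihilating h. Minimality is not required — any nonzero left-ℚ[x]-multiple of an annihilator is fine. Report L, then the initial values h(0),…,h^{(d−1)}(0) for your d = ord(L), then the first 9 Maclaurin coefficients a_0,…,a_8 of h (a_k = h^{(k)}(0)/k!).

L = (3 + 6·x)·Dx + (-1 + x + 2·x^2)·Dx^2  (order 2).
h: a_k = 0, 6, 9, 18, 69/2, 342/5, 135, 1878/7, 2133/4, …
ICs: h(0) = 0, h′(0) = 6.

f: a_k = 2, 4, 8, 16, 32, 64, 128, 256, 512, …
g: a_k = 3, 3, 9, 15, 33, 63, 129, 255, 513, …
Product ⇒ symmetric product L₀, ord ≤ 1.
∫: right-multiply L₀ by Dx.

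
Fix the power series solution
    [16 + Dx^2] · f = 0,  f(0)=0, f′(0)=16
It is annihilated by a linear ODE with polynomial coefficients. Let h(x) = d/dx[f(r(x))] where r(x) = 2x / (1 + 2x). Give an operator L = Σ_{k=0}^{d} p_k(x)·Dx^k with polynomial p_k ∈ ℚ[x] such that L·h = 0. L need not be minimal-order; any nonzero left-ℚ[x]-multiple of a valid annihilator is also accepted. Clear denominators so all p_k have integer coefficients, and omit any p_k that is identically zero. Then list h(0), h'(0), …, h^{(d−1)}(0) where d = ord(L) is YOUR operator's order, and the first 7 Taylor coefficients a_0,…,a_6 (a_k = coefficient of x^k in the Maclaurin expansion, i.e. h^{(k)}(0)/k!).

f: a_k = 0, 16, 0, -128/3, 0, 512/15, 0, …
h₀=f(r): pull back L_f along r ⇒ L₀.
h₀' ⇒ L via d/dx closure of L₀.
L = (88 + 96·x + 96·x^2) + (12 + 72·x + 144·x^2 + 96·x^3)·Dx + (1 + 8·x + 24·x^2 + 32·x^3 + 16·x^4)·Dx^2  (order 2).
h: a_k = 32, -128, -640, 7168, -98816/3, 92160, -5040128/45, …
ICs: h(0) = 32, h′(0) = -128.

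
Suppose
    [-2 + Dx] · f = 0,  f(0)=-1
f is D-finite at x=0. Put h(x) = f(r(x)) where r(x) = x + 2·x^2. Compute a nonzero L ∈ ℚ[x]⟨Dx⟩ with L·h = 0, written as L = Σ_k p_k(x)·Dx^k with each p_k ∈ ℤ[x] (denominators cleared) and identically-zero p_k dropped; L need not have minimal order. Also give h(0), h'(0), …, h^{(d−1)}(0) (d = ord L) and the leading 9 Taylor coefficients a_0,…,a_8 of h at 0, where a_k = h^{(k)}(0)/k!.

f: a_k = -1, -2, -2, -4/3, -2/3, -4/15, -4/45, -8/315, -2/315, …
Change of var in L_f (x↦r) gives L₀.
L = (-2 - 8·x) + Dx  (order 1).
h: a_k = -1, -2, -6, -28/3, -50/3, -108/5, -1324/45, -10424/315, -3958/105, …
ICs: h(0) = -1.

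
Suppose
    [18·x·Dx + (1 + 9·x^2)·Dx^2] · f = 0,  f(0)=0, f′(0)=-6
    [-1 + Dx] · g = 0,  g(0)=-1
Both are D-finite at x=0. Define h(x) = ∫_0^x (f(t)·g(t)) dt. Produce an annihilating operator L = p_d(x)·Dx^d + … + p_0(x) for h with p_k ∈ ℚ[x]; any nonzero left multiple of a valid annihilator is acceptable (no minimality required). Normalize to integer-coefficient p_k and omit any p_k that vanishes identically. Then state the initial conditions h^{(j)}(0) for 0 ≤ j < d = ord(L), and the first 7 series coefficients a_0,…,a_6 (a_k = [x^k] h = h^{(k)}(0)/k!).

L = (1 - 18·x + 9·x^2)·Dx + (-2 + 18·x - 18·x^2)·Dx^2 + (1 + 9·x^2)·Dx^3  (order 3).
h: a_k = 0, 0, 3, 2, -15/4, -17/5, 1769/120, …
ICs: h(0) = 0, h′(0) = 0, h′′(0) = 6.

f: a_k = 0, -6, 0, 18, 0, -486/5, 0, …
g: a_k = -1, -1, -1/2, -1/6, -1/24, -1/120, -1/720, …
f·g: L₀ = L_f ⊗_s L_g, ord ≤ 2·1.
h=∫₀ˣh₀: take L = L₀·Dx.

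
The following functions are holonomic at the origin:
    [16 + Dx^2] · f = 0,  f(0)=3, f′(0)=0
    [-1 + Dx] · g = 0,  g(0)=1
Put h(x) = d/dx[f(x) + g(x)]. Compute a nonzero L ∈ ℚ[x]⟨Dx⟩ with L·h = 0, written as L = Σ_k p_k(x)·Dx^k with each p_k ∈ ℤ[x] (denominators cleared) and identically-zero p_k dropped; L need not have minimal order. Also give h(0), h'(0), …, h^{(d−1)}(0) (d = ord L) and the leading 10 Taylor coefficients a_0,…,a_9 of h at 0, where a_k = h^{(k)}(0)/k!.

L = 16 - 16·Dx + Dx^2 - Dx^3  (order 3).
h: a_k = 1, -47, 1/2, 769/6, 1/24, -12287/120, 1/720, 28087/720, 1/40320, -3145727/362880, …
ICs: h(0) = 1, h′(0) = -47, h′′(0) = 1.

f: a_k = 3, 0, -24, 0, 32, 0, -256/15, 0, 512/105, 0, …
g: a_k = 1, 1, 1/2, 1/6, 1/24, 1/120, 1/720, 1/5040, 1/40320, 1/362880, …
Weyl lclm of L_f,L_g ⇒ L₀ (ord ≤ 3).
h₀' ⇒ L via d/dx closure of L₀.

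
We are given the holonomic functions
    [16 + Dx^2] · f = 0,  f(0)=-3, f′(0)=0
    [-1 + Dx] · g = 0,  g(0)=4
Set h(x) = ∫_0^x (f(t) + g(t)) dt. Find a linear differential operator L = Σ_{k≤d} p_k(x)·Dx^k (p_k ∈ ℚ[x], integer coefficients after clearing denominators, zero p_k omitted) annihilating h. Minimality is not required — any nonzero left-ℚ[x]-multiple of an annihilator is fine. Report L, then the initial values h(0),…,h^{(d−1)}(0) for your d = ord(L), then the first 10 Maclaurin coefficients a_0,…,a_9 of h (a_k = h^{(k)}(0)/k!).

f: a_k = -3, 0, 24, 0, -32, 0, 256/15, 0, -512/105, 0, …
g: a_k = 4, 4, 2, 2/3, 1/6, 1/30, 1/180, 1/1260, 1/10080, 1/90720, …
Sum ⇒ L₀ = lclm(L_f,L_g) in ℚ(x)⟨Dx⟩.
h=∫₀ˣh₀: take L = L₀·Dx.
L = -16·Dx + 16·Dx^2 - Dx^3 + Dx^4  (order 4).
h: a_k = 0, 1, 2, 26/3, 1/6, -191/30, 1/180, 439/180, 1/10080, -49151/90720, …
ICs: h(0) = 0, h′(0) = 1, h′′(0) = 4, h′′′(0) = 52.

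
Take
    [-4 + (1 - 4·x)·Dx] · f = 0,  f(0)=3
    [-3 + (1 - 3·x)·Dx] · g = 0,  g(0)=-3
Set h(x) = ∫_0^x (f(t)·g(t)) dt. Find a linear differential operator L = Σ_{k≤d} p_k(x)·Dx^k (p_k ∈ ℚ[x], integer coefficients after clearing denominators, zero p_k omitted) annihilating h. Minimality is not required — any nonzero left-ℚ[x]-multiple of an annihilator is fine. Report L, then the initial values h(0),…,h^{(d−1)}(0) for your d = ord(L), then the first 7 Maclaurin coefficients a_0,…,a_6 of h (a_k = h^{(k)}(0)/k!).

f: a_k = 3, 12, 48, 192, 768, 3072, 12288, …
g: a_k = -3, -9, -27, -81, -243, -729, -2187, …
f·g: L₀ = L_f ⊗_s L_g, ord ≤ 1·1.
h=∫₀ˣh₀: take L = L₀·Dx.
L = (-7 + 24·x)·Dx + (1 - 7·x + 12·x^2)·Dx^2  (order 2).
h: a_k = 0, -9, -63/2, -111, -1575/4, -7029/5, -10101/2, …
ICs: h(0) = 0, h′(0) = -9.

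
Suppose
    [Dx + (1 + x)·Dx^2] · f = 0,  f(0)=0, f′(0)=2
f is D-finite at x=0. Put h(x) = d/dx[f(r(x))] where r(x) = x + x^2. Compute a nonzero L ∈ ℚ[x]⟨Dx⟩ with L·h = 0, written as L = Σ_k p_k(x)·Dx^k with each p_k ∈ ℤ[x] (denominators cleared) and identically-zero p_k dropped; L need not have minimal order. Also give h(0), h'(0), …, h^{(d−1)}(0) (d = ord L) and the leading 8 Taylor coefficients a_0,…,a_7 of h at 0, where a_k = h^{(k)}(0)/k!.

f: a_k = 0, 2, -1, 2/3, -1/2, 2/5, -1/3, 2/7, …
L₀ from L_f via x↦r, Dx↦r'^{-1}Dx.
h₀' ⇒ L via d/dx closure of L₀.
L = (-1 + 2·x + 2·x^2) + (1 + 3·x + 3·x^2 + 2·x^3)·Dx  (order 1).
h: a_k = 2, 2, -4, 2, 2, -4, 2, 2, …
ICs: h(0) = 2.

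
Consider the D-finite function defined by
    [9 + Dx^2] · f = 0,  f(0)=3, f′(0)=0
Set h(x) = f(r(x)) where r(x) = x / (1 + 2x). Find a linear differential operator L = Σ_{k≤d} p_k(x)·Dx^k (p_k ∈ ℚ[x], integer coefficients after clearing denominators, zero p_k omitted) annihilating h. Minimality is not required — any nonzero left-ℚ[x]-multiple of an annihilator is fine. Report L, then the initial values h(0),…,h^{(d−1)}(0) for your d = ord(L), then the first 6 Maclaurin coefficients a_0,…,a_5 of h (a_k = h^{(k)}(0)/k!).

L = 9 + (4 + 24·x + 48·x^2 + 32·x^3)·Dx + (1 + 8·x + 24·x^2 + 32·x^3 + 16·x^4)·Dx^2  (order 2).
h: a_k = 3, 0, -27/2, 54, -1215/8, 351, …
ICs: h(0) = 3, h′(0) = 0.

f: a_k = 3, 0, -27/2, 0, 81/8, 0, …
Change of var in L_f (x↦r) gives L₀.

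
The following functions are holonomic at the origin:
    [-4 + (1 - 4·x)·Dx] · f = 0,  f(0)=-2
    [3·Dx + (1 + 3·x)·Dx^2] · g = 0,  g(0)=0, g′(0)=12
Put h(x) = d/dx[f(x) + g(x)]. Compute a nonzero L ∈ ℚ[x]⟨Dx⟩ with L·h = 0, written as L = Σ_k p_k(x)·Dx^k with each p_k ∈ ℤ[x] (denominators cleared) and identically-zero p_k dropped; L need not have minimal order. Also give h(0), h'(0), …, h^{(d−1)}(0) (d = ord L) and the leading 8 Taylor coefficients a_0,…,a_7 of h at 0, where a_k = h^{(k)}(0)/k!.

f: a_k = -2, -8, -32, -128, -512, -2048, -8192, -32768, …
g: a_k = 0, 12, -18, 36, -81, 972/5, -486, 8748/7, …
Weyl lclm of L_f,L_g ⇒ L₀ (ord ≤ 3).
Differentiate: ansatz ord ≤ ord L₀ ⇒ L.
L = (432 + 288·x) + (78 + 720·x + 576·x^2)·Dx + (-11 - x + 144·x^2 + 144·x^3)·Dx^2  (order 2).
h: a_k = 4, -100, -276, -2372, -9268, -52068, -220628, -1074820, …
ICs: h(0) = 4, h′(0) = -100.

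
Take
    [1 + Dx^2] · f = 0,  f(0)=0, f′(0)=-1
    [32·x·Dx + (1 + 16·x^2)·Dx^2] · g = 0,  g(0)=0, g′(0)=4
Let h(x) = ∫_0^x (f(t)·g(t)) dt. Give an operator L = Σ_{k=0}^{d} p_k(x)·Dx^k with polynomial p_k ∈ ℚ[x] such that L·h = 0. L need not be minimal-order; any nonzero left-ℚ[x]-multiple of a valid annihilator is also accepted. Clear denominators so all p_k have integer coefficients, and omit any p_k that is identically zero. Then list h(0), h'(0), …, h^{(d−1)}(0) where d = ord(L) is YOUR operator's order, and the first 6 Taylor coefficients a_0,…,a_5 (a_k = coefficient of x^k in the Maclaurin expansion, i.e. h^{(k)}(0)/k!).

f: a_k = 0, -1, 0, 1/6, 0, -1/120, …
g: a_k = 0, 4, 0, -64/3, 0, 1024/5, …
Product ⇒ symmetric product L₀, ord ≤ 4.
∫: right-multiply L₀ by Dx.
L = (1105 + 51776·x^2 + 22016·x^4 + 16384·x^6 + 65536·x^8)·Dx + (2112·x + 35840·x^3 + 49152·x^5 + 262144·x^7)·Dx^2 + (1122 + 52352·x^2 + 27648·x^4 + 32768·x^6 + 131072·x^8)·Dx^3 + (2112·x + 35840·x^3 + 49152·x^5 + 262144·x^7)·Dx^4 + (17 + 576·x^2 + 5632·x^4 + 16384·x^6 + 65536·x^8)·Dx^5  (order 5).
h: a_k = 0, 0, 0, -4/3, 0, 22/5, …
ICs: h(0) = 0, h′(0) = 0, h′′(0) = 0, h′′′(0) = -8, h′′′′(0) = 0.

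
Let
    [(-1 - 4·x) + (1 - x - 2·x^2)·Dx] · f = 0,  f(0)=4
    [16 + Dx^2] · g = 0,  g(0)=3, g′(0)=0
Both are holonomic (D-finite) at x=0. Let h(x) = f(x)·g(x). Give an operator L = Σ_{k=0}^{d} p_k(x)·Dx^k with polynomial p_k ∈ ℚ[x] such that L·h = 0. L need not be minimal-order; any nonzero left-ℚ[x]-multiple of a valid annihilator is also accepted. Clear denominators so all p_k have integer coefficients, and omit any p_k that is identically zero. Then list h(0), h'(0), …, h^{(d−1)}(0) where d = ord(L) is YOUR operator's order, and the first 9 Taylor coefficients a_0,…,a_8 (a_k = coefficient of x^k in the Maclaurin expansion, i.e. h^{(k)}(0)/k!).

f: a_k = 4, 4, 12, 20, 44, 84, 172, 340, 684, …
g: a_k = 3, 0, -24, 0, 32, 0, -256/15, 0, 512/105, …
L₀ := L_f ⊗_s L_g (sym. prod.), ord ≤ 2.
L = (-12 + 16·x + 32·x^2) + (2 + 8·x)·Dx + (-1 + x + 2·x^2)·Dx^2  (order 2).
h: a_k = 12, 12, -60, -36, -28, -100, -3364/15, -6364/15, -89596/105, …
ICs: h(0) = 12, h′(0) = 12.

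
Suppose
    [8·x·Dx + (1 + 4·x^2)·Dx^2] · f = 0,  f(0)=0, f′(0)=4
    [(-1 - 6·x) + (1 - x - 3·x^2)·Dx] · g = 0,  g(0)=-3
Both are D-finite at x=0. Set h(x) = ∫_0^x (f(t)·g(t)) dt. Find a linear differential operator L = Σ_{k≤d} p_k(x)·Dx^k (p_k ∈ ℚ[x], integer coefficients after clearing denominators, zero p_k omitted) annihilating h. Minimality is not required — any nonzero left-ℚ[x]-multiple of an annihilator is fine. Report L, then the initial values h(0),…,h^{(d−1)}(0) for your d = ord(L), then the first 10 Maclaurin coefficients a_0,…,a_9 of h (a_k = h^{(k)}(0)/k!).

f: a_k = 0, 4, 0, -16/3, 0, 64/5, 0, -256/7, 0, 1024/9, …
g: a_k = -3, -3, -12, -21, -57, -120, -291, -651, -1524, -3477, …
L₀ := L_f ⊗_s L_g (sym. prod.), ord ≤ 2.
h=∫h₀ ⇒ L = L₀·Dx.
L = (6 + 8·x + 72·x^2)·Dx + (2 + 4·x + 16·x^2 + 72·x^3)·Dx^2 + (-1 + x - x^2 + 4·x^3 + 12·x^4)·Dx^3  (order 3).
h: a_k = 0, 0, -6, -4, -8, -68/5, -506/15, -2032/35, -7909/70, -74308/315, …
ICs: h(0) = 0, h′(0) = 0, h′′(0) = -12.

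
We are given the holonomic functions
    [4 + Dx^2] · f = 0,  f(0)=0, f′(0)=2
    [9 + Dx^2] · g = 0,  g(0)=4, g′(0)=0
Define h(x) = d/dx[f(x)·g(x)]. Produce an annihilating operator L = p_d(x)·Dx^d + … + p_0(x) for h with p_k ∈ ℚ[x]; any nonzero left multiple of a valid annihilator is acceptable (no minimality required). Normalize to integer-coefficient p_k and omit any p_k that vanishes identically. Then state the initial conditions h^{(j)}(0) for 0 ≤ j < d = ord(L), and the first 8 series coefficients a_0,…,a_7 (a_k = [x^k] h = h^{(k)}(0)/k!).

L = 25 + 26·Dx^2 + Dx^4  (order 4).
h: a_k = 8, 0, -124, 0, 781/3, 0, -19531/90, 0, …
ICs: h(0) = 8, h′(0) = 0, h′′(0) = -248, h′′′(0) = 0.

f: a_k = 0, 2, 0, -4/3, 0, 4/15, 0, -8/315, …
g: a_k = 4, 0, -18, 0, 27/2, 0, -81/20, 0, …
h₀=f·g: eliminate ⇒ L₀, order ≤ 2·2.
Differentiate: ansatz ord ≤ ord L₀ ⇒ L.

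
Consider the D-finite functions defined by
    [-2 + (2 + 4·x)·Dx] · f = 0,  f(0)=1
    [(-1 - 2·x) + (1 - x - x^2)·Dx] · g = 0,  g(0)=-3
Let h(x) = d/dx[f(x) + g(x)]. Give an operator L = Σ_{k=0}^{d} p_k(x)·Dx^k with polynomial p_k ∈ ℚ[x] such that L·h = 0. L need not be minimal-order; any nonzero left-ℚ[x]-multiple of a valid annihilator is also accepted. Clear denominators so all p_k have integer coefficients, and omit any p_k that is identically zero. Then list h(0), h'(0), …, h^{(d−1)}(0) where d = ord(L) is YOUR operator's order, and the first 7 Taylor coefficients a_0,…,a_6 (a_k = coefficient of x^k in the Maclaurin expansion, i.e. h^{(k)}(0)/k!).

L = (-6 - 18·x - 24·x^2 - 12·x^3 - 6·x^4) + (-3 - 24·x - 63·x^2 - 72·x^3 - 45·x^4 - 18·x^5)·Dx + (1 + 4·x + 3·x^2 - 6·x^3 - 13·x^4 - 12·x^5 - 4·x^6)·Dx^2  (order 2).
h: a_k = -2, -13, -51/2, -125/2, -925/8, -1935/8, -6825/16, …
ICs: h(0) = -2, h′(0) = -13.

f: a_k = 1, 1, -1/2, 1/2, -5/8, 7/8, -21/16, …
g: a_k = -3, -3, -6, -9, -15, -24, -39, …
Sum ⇒ L₀ = lclm(L_f,L_g) in ℚ(x)⟨Dx⟩.
Derive L from L₀ (diff closure).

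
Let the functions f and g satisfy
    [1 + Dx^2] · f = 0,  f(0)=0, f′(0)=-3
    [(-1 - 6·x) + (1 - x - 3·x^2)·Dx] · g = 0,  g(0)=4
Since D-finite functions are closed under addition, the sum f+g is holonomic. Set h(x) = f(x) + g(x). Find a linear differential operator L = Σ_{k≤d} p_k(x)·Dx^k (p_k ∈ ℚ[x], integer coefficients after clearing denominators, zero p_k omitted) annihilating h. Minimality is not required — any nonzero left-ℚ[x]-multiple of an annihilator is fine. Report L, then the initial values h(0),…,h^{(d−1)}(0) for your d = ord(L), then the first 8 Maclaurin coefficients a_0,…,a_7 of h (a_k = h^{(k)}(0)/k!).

L = (-43 - 292·x - 307·x^2 - 624·x^3 - 45·x^4 - 54·x^5) + (9 + 7·x + 6·x^2 - 91·x^3 - 144·x^4 - 27·x^5 - 27·x^6)·Dx + (-43 - 292·x - 307·x^2 - 624·x^3 - 45·x^4 - 54·x^5)·Dx^2 + (9 + 7·x + 6·x^2 - 91·x^3 - 144·x^4 - 27·x^5 - 27·x^6)·Dx^3  (order 3).
h: a_k = 4, 1, 16, 57/2, 76, 6399/40, 388, 1458241/1680, …
ICs: h(0) = 4, h′(0) = 1, h′′(0) = 32.

f: a_k = 0, -3, 0, 1/2, 0, -1/40, 0, 1/1680, …
g: a_k = 4, 4, 16, 28, 76, 160, 388, 868, …
Weyl lclm of L_f,L_g ⇒ L₀ (ord ≤ 3).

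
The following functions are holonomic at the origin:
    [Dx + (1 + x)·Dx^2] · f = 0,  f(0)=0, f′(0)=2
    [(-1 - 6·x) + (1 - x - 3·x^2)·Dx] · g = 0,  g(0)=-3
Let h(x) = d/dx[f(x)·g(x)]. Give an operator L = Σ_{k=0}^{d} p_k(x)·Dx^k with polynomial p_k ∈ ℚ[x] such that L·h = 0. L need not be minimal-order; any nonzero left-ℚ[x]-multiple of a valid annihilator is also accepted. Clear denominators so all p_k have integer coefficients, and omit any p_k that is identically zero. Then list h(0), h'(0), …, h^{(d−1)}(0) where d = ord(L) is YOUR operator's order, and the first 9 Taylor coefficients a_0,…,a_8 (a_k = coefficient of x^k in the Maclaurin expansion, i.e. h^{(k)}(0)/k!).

L = (142 + 378·x + 324·x^2) + (19 + 173·x + 396·x^2 + 252·x^3)·Dx + (-7 - 12·x + 28·x^2 + 69·x^3 + 36·x^4)·Dx^2  (order 2).
h: a_k = -6, -6, -69, -122, -1007/2, -5736/5, -34591/10, -298762/35, -3213183/140, …
ICs: h(0) = -6, h′(0) = -6.

f: a_k = 0, 2, -1, 2/3, -1/2, 2/5, -1/3, 2/7, -1/4, …
g: a_k = -3, -3, -12, -21, -57, -120, -291, -651, -1524, …
L₀ := L_f ⊗_s L_g (sym. prod.), ord ≤ 2.
Differentiate: ansatz ord ≤ ord L₀ ⇒ L.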